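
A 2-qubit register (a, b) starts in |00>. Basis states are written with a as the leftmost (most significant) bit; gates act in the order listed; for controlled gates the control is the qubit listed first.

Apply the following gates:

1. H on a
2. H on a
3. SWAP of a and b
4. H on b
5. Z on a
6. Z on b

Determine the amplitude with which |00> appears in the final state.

|00> carries amplitude sqrt(2)/2 in the final state. Key observation: steps 1-2 multiply out to the identity, so the circuit reduces to the remaining gates.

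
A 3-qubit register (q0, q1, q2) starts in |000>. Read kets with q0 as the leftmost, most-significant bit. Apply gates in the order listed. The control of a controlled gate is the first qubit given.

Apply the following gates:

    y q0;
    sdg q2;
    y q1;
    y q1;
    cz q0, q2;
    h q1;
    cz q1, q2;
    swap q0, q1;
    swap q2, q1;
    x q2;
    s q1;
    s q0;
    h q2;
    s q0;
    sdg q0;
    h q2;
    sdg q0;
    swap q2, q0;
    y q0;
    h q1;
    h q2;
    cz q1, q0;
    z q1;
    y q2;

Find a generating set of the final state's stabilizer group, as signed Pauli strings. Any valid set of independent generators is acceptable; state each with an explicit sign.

One valid set of independent stabilizer generators is +IXI, -ZII, -IIZ (any independent generating set of the same group is equally correct). Key observation: steps 12-17 multiply out to the identity, so the circuit reduces to the remaining gates.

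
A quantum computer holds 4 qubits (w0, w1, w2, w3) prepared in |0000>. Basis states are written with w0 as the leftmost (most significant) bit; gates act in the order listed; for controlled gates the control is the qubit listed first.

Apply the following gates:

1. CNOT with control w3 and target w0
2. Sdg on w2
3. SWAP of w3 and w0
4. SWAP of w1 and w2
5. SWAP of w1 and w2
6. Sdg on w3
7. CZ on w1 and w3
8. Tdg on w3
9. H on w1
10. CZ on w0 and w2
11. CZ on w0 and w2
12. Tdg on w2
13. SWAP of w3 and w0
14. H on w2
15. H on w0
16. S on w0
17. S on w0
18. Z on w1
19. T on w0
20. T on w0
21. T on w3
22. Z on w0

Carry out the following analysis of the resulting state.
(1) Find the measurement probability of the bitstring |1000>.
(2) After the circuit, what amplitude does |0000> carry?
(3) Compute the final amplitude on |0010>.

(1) A full measurement returns |1000> with probability 1/8. Key observation: steps 10-11 multiply out to the identity, so the circuit reduces to the remaining gates.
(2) The amplitude on |0000> is sqrt(2)/4.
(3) The final state's coefficient on |0010> equals sqrt(2)/4.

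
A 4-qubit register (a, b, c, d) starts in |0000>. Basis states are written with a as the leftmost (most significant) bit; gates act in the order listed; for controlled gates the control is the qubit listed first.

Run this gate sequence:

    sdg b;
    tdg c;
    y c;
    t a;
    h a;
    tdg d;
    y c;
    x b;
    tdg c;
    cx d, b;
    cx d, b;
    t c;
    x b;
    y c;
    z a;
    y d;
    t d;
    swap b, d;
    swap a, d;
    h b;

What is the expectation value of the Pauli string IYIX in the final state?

The expectation value of IYIX is 0. Key observation: gates 7-14 undo each other exactly, leaving only the rest of the circuit to track.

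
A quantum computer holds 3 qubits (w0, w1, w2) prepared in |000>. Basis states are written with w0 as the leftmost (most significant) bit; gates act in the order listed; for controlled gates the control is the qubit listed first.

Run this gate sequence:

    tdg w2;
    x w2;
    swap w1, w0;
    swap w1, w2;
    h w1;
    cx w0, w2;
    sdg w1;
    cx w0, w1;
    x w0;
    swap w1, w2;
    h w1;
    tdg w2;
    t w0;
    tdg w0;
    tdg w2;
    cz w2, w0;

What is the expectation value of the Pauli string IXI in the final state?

The expectation value of IXI is 1.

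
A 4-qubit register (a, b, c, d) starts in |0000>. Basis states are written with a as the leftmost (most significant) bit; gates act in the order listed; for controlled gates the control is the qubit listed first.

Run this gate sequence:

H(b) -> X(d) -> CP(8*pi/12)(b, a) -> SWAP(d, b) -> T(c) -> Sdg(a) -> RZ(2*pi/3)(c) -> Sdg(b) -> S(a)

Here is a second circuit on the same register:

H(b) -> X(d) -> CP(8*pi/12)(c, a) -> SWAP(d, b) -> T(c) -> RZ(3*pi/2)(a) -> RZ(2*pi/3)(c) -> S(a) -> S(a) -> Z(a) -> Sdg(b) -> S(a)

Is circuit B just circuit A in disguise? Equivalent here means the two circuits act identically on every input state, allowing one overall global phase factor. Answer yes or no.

No: there is an input state on which the two circuits produce genuinely different outputs (not merely differing by a phase).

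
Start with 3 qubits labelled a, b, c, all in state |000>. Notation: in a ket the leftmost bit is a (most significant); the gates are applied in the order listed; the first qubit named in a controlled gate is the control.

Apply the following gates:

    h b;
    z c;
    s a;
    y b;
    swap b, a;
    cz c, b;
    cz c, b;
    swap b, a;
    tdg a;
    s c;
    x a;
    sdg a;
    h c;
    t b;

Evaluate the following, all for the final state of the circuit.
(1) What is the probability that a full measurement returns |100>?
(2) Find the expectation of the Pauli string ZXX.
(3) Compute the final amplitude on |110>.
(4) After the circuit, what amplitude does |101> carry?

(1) The probability of measuring |100> is 1/4. Key observation: gates 6-7 undo each other exactly, leaving only the rest of the circuit to track.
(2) The observable ZXX averages to sqrt(2)/2.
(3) The final state's coefficient on |110> equals exp(I*pi/4)/2.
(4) The amplitude on |101> is -1/2.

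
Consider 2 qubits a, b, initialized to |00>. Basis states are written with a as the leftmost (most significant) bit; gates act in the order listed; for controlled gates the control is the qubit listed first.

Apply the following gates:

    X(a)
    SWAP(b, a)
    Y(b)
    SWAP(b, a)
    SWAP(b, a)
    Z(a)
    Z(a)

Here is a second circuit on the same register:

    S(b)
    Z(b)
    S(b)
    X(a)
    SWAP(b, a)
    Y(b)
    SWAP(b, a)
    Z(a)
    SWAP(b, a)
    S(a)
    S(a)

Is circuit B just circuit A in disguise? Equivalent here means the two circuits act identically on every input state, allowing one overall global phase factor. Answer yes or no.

No: there is an input state on which the two circuits produce genuinely different outputs (not merely differing by a phase).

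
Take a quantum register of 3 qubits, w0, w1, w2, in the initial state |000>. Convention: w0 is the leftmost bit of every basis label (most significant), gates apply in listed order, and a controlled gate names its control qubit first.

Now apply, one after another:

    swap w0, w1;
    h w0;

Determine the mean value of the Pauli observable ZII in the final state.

The expectation value of ZII is 0.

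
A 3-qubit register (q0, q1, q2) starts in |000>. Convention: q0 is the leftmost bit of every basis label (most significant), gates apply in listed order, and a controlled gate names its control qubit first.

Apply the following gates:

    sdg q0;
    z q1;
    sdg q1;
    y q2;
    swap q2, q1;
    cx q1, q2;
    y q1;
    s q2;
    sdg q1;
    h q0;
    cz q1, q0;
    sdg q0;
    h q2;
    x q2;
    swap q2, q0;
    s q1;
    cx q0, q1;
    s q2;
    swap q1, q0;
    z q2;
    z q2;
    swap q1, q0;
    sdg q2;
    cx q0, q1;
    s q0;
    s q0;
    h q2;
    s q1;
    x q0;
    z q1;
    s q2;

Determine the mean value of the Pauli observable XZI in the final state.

The expectation value of XZI is 1. Key observation: the block from step 17 through step 24 cancels to the identity and can be dropped.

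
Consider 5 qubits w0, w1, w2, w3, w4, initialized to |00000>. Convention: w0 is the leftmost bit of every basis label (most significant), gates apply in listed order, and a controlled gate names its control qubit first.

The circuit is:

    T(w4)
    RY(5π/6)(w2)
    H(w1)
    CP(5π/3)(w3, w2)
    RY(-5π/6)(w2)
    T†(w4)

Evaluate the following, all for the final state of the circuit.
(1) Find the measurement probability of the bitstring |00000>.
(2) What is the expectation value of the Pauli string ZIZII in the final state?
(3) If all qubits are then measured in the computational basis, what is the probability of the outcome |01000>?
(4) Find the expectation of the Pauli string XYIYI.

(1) The probability of measuring |00000> is 1/2.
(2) In the final state, ZIZII has expectation 1.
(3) A full measurement returns |01000> with probability 1/2.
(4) In the final state, XYIYI has expectation 0.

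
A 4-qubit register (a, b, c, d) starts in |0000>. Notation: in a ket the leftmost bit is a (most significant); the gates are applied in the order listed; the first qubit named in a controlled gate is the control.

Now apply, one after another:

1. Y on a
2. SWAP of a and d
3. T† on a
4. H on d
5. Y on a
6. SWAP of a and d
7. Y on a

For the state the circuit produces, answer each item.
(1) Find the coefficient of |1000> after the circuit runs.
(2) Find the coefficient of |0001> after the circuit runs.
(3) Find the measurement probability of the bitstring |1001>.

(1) |1000> carries amplitude 0 in the final state.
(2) The amplitude on |0001> is -sqrt(2)*I/2.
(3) A full measurement returns |1001> with probability 1/2.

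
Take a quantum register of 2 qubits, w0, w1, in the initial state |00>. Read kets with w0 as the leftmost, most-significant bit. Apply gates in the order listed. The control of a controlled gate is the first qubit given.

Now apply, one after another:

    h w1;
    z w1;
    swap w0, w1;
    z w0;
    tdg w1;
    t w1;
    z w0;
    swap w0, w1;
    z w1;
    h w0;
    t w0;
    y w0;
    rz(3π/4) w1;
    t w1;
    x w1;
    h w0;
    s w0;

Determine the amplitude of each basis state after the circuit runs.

The final amplitudes are sqrt(2)*(-1 + exp(I*pi/4))*exp(I*pi/8)/4 on |00>, sqrt(2)*(1 - exp(I*pi/4))*exp(I*pi/8)/4 on |01>, sqrt(2)*(1 + exp(I*pi/4))*exp(5*I*pi/8)/4 on |10>, sqrt(2)*(-1 - exp(I*pi/4))*exp(5*I*pi/8)/4 on |11>. Key observation: gates 2-9 undo each other exactly, leaving only the rest of the circuit to track.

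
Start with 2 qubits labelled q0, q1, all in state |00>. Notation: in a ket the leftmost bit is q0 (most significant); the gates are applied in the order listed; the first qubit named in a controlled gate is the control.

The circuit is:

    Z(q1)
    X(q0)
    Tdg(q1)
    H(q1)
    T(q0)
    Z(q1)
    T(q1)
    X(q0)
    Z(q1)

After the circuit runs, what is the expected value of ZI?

The observable ZI averages to 1.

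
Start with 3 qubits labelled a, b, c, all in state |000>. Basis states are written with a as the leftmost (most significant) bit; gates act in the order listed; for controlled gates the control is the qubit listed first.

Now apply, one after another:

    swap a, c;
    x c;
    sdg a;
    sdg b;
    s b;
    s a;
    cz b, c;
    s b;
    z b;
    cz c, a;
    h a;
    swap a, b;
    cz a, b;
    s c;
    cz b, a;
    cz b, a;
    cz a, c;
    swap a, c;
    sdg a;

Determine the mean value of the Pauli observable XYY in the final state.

The expectation value of XYY is 0. Key observation: steps 3-6 multiply out to the identity, so the circuit reduces to the remaining gates.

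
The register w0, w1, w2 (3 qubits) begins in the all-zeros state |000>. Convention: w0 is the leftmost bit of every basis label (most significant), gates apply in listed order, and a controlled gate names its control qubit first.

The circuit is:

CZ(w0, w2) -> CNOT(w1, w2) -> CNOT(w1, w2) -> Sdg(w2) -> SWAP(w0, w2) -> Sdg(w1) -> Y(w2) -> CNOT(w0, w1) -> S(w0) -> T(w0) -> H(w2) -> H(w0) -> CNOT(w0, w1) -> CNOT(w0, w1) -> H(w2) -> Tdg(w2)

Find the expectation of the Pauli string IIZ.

The observable IIZ averages to -1. Key observation: the block from step 2 through step 3 cancels to the identity and can be dropped.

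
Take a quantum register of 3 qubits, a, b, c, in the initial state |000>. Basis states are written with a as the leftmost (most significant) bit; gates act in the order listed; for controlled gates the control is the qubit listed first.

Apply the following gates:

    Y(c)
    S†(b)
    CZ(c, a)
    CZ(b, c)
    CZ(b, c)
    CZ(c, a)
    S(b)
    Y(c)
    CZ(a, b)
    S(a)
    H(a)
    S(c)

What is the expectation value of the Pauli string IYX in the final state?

In the final state, IYX has expectation 0. Key observation: steps 1-8 multiply out to the identity, so the circuit reduces to the remaining gates.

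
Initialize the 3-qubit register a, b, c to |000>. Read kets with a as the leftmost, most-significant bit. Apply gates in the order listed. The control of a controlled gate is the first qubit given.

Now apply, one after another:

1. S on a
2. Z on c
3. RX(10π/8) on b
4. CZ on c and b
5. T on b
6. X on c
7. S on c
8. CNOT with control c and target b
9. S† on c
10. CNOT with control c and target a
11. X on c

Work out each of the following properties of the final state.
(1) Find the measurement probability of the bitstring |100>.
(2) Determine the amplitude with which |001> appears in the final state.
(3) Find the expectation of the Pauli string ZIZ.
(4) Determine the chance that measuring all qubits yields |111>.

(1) The probability of measuring |100> is sqrt(2)/4 + 1/2.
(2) |001> carries amplitude 0 in the final state.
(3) The observable ZIZ averages to -1.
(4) A full measurement returns |111> with probability 0.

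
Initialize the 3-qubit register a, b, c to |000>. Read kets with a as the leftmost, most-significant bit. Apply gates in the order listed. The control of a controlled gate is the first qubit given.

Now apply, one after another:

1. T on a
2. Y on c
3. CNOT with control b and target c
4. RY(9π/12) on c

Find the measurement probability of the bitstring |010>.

Outcome |010> occurs with probability 0.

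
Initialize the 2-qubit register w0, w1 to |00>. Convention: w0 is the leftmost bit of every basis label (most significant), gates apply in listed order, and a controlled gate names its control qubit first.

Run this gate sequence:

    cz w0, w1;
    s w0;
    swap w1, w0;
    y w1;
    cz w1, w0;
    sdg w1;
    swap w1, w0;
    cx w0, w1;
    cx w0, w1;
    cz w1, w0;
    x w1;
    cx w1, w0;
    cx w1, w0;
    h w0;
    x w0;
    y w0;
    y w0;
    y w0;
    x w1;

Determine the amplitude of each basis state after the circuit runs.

The resulting statevector has amplitude -sqrt(2)*I/2 on |00>, 0 on |01>, -sqrt(2)*I/2 on |10>, 0 on |11>. Key observation: the block from step 12 through step 13 cancels to the identity and can be dropped.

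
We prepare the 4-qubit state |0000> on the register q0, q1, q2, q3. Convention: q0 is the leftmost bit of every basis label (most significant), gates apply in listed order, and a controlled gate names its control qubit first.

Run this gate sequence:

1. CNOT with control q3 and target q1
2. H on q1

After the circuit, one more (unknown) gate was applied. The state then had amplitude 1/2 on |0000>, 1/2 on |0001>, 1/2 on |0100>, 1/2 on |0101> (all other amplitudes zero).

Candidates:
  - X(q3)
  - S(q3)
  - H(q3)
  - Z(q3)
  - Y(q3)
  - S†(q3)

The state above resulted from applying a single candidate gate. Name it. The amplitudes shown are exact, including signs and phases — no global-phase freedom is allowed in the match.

The unique candidate consistent with the amplitudes is H(q3).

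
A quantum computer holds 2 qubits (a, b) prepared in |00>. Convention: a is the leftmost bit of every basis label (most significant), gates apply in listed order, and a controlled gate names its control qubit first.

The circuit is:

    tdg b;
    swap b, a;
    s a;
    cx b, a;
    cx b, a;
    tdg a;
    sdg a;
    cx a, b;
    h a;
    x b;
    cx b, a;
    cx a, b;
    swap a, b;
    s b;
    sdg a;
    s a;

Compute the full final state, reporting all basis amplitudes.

The resulting statevector has amplitude 0 on |00>, sqrt(2)*I/2 on |01>, sqrt(2)/2 on |10>, 0 on |11>.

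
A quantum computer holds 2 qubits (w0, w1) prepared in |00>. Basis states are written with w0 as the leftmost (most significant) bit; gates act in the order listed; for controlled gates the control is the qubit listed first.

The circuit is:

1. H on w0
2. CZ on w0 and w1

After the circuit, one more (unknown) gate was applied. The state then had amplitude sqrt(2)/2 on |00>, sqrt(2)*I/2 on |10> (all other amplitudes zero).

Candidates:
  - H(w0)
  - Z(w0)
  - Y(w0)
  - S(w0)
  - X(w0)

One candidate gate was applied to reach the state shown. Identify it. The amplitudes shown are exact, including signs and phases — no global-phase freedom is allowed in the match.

It was S(w0) that produced the state shown.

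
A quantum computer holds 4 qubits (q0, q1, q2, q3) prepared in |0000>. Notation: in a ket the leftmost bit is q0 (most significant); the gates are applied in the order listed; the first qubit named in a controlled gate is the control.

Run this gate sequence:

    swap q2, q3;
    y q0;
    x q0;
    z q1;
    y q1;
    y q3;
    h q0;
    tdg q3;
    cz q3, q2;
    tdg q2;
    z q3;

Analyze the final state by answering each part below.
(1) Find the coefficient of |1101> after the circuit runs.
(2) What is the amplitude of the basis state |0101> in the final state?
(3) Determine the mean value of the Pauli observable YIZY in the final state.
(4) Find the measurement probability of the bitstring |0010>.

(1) The final state's coefficient on |1101> equals sqrt(2)*exp(I*pi/4)/2.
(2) The amplitude on |0101> is sqrt(2)*exp(I*pi/4)/2.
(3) The expectation value of YIZY is 0.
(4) Outcome |0010> occurs with probability 0.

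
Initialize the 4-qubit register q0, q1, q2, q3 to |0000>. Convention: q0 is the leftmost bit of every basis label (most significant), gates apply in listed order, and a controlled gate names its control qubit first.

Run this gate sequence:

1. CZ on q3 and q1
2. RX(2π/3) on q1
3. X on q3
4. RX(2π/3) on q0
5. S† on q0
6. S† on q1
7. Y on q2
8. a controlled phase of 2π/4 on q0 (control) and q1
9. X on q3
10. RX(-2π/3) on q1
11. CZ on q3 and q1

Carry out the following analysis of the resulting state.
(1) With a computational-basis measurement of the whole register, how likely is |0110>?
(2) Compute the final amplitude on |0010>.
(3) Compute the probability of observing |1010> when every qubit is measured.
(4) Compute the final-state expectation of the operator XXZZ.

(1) A full measurement returns |0110> with probability 3/32.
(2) The amplitude on |0010> is 3/8 + I/8.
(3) Outcome |1010> occurs with probability 3/4.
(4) The expectation value of XXZZ is -3/8.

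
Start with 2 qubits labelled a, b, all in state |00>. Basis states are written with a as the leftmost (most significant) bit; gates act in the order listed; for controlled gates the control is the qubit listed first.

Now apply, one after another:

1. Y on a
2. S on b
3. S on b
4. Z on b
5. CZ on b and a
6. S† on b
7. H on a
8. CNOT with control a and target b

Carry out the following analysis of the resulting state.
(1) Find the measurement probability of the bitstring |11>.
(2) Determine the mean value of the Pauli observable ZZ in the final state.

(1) The probability of measuring |11> is 1/2.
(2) In the final state, ZZ has expectation 1.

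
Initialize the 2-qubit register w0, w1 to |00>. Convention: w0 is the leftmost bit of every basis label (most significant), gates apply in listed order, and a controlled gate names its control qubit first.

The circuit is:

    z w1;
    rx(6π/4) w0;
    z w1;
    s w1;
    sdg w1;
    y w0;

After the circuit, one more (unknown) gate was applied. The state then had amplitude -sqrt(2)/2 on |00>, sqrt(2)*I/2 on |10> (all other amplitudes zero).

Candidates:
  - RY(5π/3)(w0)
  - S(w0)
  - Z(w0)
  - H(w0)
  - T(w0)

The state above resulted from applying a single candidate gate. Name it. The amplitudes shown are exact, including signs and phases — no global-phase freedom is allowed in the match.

The applied gate was Z(w0). Key observation: steps 4-5 multiply out to the identity, so the circuit reduces to the remaining gates.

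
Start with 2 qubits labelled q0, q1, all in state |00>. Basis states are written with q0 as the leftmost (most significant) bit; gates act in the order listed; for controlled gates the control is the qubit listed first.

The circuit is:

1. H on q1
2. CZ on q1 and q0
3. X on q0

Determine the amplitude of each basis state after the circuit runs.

After the circuit, the state carries amplitude 0 on |00>, 0 on |01>, sqrt(2)/2 on |10>, sqrt(2)/2 on |11>.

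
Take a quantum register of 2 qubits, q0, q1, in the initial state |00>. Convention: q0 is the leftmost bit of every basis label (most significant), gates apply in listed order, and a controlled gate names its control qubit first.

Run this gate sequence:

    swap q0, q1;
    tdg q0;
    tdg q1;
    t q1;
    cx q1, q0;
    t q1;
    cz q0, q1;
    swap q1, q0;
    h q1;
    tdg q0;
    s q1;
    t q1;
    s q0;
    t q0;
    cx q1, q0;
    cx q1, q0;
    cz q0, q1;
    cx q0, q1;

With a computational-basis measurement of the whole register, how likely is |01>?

Outcome |01> occurs with probability 1/2. Key observation: gates 15-16 undo each other exactly, leaving only the rest of the circuit to track.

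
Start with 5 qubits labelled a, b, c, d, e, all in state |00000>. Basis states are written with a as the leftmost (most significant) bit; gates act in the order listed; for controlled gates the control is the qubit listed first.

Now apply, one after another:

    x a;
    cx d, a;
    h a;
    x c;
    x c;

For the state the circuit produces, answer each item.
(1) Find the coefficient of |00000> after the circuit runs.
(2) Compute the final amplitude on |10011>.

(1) The final state's coefficient on |00000> equals sqrt(2)/2. Key observation: steps 4-5 multiply out to the identity, so the circuit reduces to the remaining gates.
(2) |10011> carries amplitude 0 in the final state.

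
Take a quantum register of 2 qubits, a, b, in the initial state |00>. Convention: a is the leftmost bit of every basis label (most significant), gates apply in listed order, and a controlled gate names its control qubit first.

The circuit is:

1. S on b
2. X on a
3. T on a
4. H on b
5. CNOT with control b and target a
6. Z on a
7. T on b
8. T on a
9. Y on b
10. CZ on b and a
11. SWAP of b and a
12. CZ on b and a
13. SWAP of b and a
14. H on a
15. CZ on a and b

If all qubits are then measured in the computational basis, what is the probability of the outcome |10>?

The probability of measuring |10> is 1/4.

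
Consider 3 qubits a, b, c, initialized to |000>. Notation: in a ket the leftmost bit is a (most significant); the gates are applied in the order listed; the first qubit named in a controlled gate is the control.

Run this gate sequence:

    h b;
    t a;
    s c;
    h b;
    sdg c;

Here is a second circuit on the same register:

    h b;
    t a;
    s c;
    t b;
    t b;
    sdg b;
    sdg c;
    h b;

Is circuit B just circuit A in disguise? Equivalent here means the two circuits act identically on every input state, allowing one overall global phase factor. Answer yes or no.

Yes — the two circuits implement the same unitary up to a global phase.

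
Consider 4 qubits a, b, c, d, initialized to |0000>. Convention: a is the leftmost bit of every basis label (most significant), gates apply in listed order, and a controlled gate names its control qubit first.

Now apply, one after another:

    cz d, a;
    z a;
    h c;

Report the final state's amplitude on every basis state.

After the circuit, the state carries amplitude sqrt(2)/2 on |0000>, sqrt(2)/2 on |0010>, and 0 on every other basis state.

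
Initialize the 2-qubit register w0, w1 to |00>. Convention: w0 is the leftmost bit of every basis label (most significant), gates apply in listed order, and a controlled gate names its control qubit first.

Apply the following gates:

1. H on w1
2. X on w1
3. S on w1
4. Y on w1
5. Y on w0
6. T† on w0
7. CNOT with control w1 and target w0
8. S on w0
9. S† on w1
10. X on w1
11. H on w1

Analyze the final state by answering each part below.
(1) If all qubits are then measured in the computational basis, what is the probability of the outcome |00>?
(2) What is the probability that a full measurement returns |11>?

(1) A full measurement returns |00> with probability 1/4.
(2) Outcome |11> occurs with probability 1/4.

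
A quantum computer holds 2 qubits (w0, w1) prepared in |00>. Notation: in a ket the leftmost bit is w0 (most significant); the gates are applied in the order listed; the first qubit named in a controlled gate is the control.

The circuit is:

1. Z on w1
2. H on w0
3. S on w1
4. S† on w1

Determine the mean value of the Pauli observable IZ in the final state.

The expectation value of IZ is 1. Key observation: the block from step 3 through step 4 cancels to the identity and can be dropped.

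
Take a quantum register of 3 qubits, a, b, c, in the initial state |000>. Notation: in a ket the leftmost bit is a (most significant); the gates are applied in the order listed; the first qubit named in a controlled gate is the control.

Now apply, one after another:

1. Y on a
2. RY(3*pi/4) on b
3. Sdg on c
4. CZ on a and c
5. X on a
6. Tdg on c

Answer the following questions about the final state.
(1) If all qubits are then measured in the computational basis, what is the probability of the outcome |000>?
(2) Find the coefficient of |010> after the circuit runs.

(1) Outcome |000> occurs with probability 1/2 - sqrt(2)/4.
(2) The amplitude on |010> is I*sqrt(sqrt(2) + 2)/2.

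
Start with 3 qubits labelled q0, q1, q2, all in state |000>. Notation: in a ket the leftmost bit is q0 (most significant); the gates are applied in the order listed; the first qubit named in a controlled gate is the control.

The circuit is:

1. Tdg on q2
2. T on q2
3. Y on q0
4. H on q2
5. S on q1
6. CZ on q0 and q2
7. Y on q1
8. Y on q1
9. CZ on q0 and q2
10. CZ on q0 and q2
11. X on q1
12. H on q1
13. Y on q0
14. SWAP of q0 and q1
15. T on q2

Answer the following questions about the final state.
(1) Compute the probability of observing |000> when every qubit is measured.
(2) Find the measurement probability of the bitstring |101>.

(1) A full measurement returns |000> with probability 1/4.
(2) The probability of measuring |101> is 1/4.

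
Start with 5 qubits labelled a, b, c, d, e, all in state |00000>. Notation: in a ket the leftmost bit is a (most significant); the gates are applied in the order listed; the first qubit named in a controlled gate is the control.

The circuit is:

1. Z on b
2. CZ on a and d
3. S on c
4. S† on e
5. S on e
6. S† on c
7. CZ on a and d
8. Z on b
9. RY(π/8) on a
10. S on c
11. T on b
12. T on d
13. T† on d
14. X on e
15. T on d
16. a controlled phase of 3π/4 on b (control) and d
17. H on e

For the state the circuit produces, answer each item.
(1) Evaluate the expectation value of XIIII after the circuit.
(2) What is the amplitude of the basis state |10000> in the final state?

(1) In the final state, XIIII has expectation sqrt(2 - sqrt(2))/2. Key observation: gates 1-8 undo each other exactly, leaving only the rest of the circuit to track.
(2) The final state's coefficient on |10000> equals sqrt(2)*sin(pi/16)/2.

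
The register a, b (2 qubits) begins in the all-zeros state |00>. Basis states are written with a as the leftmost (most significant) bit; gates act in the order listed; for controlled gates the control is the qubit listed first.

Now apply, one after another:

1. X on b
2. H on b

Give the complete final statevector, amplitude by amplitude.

The resulting statevector has amplitude sqrt(2)/2 on |00>, -sqrt(2)/2 on |01>, 0 on |10>, 0 on |11>.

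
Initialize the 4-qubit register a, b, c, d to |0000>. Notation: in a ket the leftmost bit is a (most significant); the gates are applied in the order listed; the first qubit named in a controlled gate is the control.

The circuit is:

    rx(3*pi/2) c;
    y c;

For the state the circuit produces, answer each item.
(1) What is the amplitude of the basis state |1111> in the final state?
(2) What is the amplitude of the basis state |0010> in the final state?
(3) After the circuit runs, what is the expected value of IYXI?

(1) The amplitude on |1111> is 0.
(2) The amplitude on |0010> is -sqrt(2)*I/2.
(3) The observable IYXI averages to 0.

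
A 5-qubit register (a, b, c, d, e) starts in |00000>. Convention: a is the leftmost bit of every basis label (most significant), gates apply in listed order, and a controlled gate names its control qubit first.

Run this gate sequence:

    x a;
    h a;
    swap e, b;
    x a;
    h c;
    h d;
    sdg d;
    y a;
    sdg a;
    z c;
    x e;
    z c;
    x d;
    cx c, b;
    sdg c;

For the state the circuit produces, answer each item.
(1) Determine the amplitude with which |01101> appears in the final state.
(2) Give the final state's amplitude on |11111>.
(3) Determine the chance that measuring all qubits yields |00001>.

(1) The amplitude on |01101> is sqrt(2)*I/4.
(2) The final state's coefficient on |11111> equals sqrt(2)*I/4.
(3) A full measurement returns |00001> with probability 1/8.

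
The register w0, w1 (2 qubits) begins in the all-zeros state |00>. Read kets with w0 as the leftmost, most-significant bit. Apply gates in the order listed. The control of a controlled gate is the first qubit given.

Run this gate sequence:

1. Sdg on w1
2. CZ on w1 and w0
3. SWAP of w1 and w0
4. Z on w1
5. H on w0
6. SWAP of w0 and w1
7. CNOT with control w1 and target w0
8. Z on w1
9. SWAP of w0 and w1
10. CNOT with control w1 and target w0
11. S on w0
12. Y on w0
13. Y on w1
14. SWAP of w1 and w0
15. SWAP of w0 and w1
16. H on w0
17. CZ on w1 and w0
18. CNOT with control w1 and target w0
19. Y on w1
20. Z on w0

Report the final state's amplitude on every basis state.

The resulting statevector has amplitude I/2 on |00>, -I/2 on |01>, -I/2 on |10>, -I/2 on |11>.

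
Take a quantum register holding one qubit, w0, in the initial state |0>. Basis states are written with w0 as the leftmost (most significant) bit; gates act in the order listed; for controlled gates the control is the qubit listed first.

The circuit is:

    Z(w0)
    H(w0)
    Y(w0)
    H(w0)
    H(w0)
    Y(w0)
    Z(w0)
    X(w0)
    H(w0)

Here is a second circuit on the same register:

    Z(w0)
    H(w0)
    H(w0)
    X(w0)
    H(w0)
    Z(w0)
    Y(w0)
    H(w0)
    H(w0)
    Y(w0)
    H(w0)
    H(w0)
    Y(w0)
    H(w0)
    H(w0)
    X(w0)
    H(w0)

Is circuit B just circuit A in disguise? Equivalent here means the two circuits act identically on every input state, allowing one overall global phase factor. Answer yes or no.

No, they are not equivalent — no single phase factor reconciles the two unitaries.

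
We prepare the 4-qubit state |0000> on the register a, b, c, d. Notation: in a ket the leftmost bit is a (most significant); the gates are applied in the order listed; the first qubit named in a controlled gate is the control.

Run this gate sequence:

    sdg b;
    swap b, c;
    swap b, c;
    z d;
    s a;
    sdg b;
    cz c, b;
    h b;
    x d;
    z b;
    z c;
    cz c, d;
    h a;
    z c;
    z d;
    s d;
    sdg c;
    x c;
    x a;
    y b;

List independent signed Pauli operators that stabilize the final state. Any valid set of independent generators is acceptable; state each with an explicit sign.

One valid set of independent stabilizer generators is +XIII, +IXII, -IIZI, -IIIZ (any independent generating set of the same group is equally correct).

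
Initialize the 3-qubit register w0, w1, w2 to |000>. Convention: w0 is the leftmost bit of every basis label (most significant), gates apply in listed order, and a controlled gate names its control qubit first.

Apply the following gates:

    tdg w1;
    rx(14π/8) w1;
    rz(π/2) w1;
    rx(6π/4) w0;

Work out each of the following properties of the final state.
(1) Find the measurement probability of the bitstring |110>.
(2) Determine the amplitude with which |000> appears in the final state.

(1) The probability of measuring |110> is 1/4 - sqrt(2)/8.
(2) The amplitude on |000> is -sqrt(2*sqrt(2) + 4)*exp(3*I*pi/4)/4.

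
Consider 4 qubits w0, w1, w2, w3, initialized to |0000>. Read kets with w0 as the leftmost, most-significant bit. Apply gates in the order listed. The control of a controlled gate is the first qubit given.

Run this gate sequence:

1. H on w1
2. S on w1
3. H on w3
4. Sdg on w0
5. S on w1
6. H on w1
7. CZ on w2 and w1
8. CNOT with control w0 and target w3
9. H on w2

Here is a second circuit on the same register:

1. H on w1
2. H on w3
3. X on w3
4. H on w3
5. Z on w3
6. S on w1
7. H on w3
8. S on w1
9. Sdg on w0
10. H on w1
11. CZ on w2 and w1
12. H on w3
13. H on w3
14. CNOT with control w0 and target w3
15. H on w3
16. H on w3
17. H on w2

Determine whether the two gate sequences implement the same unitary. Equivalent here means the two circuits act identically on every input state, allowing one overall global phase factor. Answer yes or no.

Yes, they are equivalent — the unitaries differ by at most a global phase.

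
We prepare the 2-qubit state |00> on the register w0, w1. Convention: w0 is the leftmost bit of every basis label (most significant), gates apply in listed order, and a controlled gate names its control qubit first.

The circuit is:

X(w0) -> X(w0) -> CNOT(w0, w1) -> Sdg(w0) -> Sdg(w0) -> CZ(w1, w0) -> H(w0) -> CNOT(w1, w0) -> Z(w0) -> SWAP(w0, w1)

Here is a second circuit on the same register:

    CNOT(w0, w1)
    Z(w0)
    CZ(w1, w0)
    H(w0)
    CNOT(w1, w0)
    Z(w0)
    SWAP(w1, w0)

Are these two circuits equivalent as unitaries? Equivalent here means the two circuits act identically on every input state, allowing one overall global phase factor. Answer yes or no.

Yes, they are equivalent — the unitaries differ by at most a global phase.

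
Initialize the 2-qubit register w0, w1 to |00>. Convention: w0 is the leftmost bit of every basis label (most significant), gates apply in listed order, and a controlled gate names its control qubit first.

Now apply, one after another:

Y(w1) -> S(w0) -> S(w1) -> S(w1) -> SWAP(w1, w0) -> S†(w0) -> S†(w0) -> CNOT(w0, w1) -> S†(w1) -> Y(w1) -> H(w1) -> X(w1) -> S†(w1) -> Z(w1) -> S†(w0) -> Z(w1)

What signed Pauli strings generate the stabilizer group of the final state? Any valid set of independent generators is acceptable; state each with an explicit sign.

One valid set of independent stabilizer generators is -IY, -ZI (any independent generating set of the same group is equally correct).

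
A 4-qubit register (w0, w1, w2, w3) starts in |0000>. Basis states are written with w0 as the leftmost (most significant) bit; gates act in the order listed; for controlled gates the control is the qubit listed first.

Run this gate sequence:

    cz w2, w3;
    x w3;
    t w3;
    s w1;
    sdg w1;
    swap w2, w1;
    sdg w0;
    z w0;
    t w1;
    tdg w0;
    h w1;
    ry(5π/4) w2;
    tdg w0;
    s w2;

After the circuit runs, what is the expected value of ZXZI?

In the final state, ZXZI has expectation -sqrt(2)/2. Key observation: steps 4-5 multiply out to the identity, so the circuit reduces to the remaining gates.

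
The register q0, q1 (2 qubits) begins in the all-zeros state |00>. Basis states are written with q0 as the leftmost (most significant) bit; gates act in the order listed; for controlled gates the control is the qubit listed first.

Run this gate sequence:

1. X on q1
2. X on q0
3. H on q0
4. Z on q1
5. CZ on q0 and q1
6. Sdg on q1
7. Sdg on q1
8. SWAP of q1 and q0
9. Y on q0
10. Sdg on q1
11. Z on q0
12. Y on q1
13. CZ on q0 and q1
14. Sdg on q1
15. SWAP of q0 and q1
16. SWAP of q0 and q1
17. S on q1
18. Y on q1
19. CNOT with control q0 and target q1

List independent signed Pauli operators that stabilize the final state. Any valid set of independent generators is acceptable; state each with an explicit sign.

The final state is stabilized by the group generated by -IY, +ZI; other independent generating sets are equally valid.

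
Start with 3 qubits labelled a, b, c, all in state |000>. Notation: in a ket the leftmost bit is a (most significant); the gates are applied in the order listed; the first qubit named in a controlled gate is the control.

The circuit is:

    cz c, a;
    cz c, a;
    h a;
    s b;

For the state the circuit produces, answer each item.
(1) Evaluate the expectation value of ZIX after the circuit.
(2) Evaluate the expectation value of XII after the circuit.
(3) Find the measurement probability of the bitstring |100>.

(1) The observable ZIX averages to 0. Key observation: steps 1-2 multiply out to the identity, so the circuit reduces to the remaining gates.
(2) The observable XII averages to 1.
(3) The probability of measuring |100> is 1/2.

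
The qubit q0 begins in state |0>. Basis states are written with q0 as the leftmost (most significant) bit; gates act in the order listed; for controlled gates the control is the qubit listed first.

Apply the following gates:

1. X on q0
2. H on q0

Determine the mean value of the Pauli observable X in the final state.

The expectation value of X is -1.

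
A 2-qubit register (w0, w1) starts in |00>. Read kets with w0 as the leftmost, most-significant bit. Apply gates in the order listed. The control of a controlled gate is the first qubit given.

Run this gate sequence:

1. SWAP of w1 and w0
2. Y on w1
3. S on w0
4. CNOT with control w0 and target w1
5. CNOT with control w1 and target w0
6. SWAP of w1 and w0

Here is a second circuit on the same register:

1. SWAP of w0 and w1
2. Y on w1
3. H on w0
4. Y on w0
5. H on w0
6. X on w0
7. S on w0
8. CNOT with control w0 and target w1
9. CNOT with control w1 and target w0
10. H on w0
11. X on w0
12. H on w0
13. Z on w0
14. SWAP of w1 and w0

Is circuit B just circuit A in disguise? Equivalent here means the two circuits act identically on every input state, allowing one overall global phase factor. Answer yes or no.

No: there is an input state on which the two circuits produce genuinely different outputs (not merely differing by a phase).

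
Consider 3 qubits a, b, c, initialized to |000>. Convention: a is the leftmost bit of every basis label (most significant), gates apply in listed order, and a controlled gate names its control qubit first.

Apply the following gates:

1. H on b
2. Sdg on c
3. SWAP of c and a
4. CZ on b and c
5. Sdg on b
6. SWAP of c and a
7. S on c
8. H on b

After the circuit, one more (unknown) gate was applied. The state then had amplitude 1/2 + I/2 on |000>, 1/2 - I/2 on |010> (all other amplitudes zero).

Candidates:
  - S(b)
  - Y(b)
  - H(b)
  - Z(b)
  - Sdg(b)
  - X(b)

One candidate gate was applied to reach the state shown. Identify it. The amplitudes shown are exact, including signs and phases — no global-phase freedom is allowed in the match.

The applied gate was X(b).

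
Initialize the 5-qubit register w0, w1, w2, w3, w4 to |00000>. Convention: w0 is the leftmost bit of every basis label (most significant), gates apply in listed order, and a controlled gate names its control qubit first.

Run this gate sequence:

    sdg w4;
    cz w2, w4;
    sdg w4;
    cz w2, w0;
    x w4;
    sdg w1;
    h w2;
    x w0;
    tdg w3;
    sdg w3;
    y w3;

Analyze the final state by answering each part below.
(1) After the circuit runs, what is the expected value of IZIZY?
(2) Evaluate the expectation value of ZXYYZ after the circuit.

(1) In the final state, IZIZY has expectation 0.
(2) In the final state, ZXYYZ has expectation 0.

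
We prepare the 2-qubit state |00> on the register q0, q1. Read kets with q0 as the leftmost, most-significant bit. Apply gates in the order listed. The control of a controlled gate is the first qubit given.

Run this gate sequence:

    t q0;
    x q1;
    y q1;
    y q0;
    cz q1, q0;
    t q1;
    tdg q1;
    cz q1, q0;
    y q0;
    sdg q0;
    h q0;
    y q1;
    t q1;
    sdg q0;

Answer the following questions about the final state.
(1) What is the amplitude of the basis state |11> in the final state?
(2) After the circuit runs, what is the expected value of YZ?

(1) The amplitude on |11> is -sqrt(2)*exp(3*I*pi/4)/2. Key observation: the block from step 4 through step 9 cancels to the identity and can be dropped.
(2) In the final state, YZ has expectation 1.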